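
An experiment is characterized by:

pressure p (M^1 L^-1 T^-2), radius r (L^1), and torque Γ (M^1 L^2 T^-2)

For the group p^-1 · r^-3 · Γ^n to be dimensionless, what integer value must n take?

1

Balance the M exponent: (1)·n from Γ, plus −(1) − 3·(0) = -1 from the rest, must sum to zero.
n − 1 = 0, so n = 1.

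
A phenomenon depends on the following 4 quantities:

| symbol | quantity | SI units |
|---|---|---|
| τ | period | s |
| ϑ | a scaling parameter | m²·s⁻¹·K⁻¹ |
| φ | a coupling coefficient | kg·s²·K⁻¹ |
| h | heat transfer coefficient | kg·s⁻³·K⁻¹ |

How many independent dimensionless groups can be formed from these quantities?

1

There are 4 variables and 4 base dimensions (M, L, T, Θ).
The dimension matrix has rank 3 (less than 4: the dimension vectors are linearly dependent).
Independent dimensionless groups: 4 − 3 = 1.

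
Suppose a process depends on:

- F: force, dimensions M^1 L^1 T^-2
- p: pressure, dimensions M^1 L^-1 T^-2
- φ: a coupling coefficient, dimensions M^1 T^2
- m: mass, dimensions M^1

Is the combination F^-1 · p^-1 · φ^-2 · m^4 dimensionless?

Sum the exponent of each base dimension across the product:
  M: −[F]_M − [p]_M − 2·[φ]_M + 4·[m]_M = −(1) − (1) − 2·(1) + 4·(1) = 0
  L: −[F]_L − [p]_L − 2·[φ]_L + 4·[m]_L = −(1) − (-1) − 2·(0) + 4·(0) = 0
  T: −[F]_T − [p]_T − 2·[φ]_T + 4·[m]_T = −(-2) − (-2) − 2·(2) + 4·(0) = 0
All base exponents vanish — dimensionless.

yes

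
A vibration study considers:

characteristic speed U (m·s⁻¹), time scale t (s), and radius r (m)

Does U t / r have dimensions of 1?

yes

Sum the exponent of each base dimension across the product:
  L: [U]_L + [t]_L − [r]_L = (1) + (0) − (1) = 0
  T: [U]_T + [t]_T − [r]_T = (-1) + (1) − (0) = 0
All base exponents vanish — dimensionless.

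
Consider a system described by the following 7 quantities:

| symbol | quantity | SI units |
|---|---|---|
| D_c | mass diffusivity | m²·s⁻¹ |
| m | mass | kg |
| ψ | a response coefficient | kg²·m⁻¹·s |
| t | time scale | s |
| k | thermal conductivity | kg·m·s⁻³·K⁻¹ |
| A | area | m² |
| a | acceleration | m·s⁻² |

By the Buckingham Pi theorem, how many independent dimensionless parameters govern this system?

3

There are 7 variables and 4 base dimensions (M, L, T, Θ).
The dimension matrix has rank 4.
Independent dimensionless groups: 7 − 4 = 3.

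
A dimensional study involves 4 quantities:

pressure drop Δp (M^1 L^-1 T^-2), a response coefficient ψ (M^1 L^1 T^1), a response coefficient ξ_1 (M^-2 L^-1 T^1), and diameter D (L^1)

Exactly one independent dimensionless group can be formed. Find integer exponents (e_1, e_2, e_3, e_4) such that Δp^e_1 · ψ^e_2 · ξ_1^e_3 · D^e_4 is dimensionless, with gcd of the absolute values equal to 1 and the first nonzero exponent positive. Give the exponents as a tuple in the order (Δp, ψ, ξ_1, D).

(1, 1, 1, 1)

M: e_1·(1) + e_2·(1) + e_3·(-2) + e_4·(0) = 0
L: e_1·(-1) + e_2·(1) + e_3·(-1) + e_4·(1) = 0
T: e_1·(-2) + e_2·(1) + e_3·(1) + e_4·(0) = 0
Solving this homogeneous linear system for the smallest-integer solution (first nonzero entry positive) gives (1, 1, 1, 1).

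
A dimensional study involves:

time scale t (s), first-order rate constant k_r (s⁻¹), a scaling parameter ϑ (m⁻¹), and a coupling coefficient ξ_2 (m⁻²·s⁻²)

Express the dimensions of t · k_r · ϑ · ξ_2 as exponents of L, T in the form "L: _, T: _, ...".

L: -3, T: -2

Collect each base-dimension exponent across the product:
  L: (0) + (0) + (-1) + (-2) = -3
  T: (1) + (-1) + (0) + (-2) = -2
So the dimensions are [L⁻³ T⁻²].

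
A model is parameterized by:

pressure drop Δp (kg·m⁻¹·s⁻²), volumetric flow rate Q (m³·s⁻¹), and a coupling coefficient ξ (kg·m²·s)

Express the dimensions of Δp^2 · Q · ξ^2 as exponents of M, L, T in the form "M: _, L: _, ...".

M: 4, L: 5, T: -3

Collect each base-dimension exponent across the product:
  M: 2·(1) + (0) + 2·(1) = 4
  L: 2·(-1) + (3) + 2·(2) = 5
  T: 2·(-2) + (-1) + 2·(1) = -3
So the dimensions are [M⁴ L⁵ T⁻³].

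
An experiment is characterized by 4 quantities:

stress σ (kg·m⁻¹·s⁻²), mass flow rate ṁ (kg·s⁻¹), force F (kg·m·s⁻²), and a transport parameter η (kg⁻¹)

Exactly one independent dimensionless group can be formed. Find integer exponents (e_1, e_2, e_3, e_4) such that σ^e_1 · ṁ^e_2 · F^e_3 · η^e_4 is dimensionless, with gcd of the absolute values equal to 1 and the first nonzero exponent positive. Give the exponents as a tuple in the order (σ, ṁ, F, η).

M: e_1·(1) + e_2·(1) + e_3·(1) + e_4·(-1) = 0
L: e_1·(-1) + e_2·(0) + e_3·(1) + e_4·(0) = 0
T: e_1·(-2) + e_2·(-1) + e_3·(-2) + e_4·(0) = 0
Solving this homogeneous linear system for the smallest-integer solution (first nonzero entry positive) gives (1, -4, 1, -2).

(1, -4, 1, -2)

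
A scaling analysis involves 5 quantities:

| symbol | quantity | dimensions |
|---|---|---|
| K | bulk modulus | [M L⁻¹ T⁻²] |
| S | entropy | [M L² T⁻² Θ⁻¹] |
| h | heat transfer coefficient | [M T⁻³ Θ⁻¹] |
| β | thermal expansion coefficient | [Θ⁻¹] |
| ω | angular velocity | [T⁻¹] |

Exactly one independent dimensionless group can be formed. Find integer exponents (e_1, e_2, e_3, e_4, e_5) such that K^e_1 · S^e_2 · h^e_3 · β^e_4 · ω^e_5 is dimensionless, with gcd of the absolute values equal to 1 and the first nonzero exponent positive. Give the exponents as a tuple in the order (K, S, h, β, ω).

(2, 1, -3, 2, 3)

M: e_1·(1) + e_2·(1) + e_3·(1) + e_4·(0) + e_5·(0) = 0
L: e_1·(-1) + e_2·(2) + e_3·(0) + e_4·(0) + e_5·(0) = 0
T: e_1·(-2) + e_2·(-2) + e_3·(-3) + e_4·(0) + e_5·(-1) = 0
Θ: e_1·(0) + e_2·(-1) + e_3·(-1) + e_4·(-1) + e_5·(0) = 0
Solving this homogeneous linear system for the smallest-integer solution (first nonzero entry positive) gives (2, 1, -3, 2, 3).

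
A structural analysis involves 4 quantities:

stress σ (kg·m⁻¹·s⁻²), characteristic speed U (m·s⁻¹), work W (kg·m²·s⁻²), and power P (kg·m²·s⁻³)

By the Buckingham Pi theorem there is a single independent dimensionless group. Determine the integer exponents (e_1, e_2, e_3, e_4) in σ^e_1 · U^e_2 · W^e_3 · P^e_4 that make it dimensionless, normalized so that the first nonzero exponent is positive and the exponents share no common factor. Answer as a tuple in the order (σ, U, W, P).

(1, 3, 2, -3)

M: e_1·(1) + e_2·(0) + e_3·(1) + e_4·(1) = 0
L: e_1·(-1) + e_2·(1) + e_3·(2) + e_4·(2) = 0
T: e_1·(-2) + e_2·(-1) + e_3·(-2) + e_4·(-3) = 0
Solving this homogeneous linear system for the smallest-integer solution (first nonzero entry positive) gives (1, 3, 2, -3).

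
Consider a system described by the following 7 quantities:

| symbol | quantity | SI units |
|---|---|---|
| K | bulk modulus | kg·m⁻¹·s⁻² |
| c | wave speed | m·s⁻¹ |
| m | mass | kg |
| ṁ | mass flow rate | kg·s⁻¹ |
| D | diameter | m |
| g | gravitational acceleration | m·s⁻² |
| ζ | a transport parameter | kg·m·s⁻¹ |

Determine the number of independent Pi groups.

There are 7 variables and 3 base dimensions (M, L, T).
The dimension matrix has rank 3.
Independent dimensionless groups: 7 − 3 = 4.

4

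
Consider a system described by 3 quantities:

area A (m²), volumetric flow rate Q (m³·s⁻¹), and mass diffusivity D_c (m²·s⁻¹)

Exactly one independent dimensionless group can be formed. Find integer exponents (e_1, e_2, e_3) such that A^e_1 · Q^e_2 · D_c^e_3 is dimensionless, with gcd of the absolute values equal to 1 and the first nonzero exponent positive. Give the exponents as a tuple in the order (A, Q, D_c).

(1, -2, 2)

L: e_1·(2) + e_2·(3) + e_3·(2) = 0
T: e_1·(0) + e_2·(-1) + e_3·(-1) = 0
Solving this homogeneous linear system for the smallest-integer solution (first nonzero entry positive) gives (1, -2, 2).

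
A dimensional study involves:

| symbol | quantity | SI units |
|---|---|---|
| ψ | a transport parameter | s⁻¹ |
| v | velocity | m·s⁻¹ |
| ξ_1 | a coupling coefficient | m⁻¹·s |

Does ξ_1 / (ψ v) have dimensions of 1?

Sum the exponent of each base dimension across the product:
  L: −[ψ]_L − [v]_L + [ξ_1]_L = −(0) − (1) + (-1) = -2
  T: −[ψ]_T − [v]_T + [ξ_1]_T = −(-1) − (-1) + (1) = 3
Net dimensions [L⁻² T³] ≠ [1] — not dimensionless.

no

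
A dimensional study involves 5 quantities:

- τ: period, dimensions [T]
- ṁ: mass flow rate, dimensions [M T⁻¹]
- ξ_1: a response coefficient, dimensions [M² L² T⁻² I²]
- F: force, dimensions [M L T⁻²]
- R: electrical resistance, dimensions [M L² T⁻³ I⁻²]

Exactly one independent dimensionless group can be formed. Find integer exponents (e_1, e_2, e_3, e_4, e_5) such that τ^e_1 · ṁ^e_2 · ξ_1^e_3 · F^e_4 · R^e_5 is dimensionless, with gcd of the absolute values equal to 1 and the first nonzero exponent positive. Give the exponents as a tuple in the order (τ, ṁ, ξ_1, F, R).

(2, -1, -1, 4, -1)

M: e_1·(0) + e_2·(1) + e_3·(2) + e_4·(1) + e_5·(1) = 0
L: e_1·(0) + e_2·(0) + e_3·(2) + e_4·(1) + e_5·(2) = 0
T: e_1·(1) + e_2·(-1) + e_3·(-2) + e_4·(-2) + e_5·(-3) = 0
I: e_1·(0) + e_2·(0) + e_3·(2) + e_4·(0) + e_5·(-2) = 0
Solving this homogeneous linear system for the smallest-integer solution (first nonzero entry positive) gives (2, -1, -1, 4, -1).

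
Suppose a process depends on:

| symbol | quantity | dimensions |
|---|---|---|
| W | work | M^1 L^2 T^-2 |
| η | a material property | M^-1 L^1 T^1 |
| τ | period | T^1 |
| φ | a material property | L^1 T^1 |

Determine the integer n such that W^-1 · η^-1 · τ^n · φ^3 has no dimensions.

-4

Balance the T exponent: (1)·n from τ, plus −(-2) − (1) + 3·(1) = 4 from the rest, must sum to zero.
n + 4 = 0, so n = -4.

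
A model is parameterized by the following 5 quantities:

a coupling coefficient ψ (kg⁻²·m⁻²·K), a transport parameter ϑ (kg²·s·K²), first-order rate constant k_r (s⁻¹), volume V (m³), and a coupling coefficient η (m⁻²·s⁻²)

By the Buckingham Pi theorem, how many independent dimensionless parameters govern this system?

There are 5 variables and 4 base dimensions (M, L, T, Θ).
The dimension matrix has rank 4.
Independent dimensionless groups: 5 − 4 = 1.

1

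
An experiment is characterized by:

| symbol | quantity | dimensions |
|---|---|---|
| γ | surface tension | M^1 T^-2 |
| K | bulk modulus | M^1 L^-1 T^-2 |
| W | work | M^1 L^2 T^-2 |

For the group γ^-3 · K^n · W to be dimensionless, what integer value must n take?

Balance the M exponent: (1)·n from K, plus −3·(1) + (1) = -2 from the rest, must sum to zero.
n − 2 = 0, so n = 2.

2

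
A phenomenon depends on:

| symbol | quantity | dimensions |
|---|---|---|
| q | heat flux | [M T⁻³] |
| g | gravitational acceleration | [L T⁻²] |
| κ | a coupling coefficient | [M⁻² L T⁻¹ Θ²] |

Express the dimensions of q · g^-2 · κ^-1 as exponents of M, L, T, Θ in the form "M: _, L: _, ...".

M: 3, L: -3, T: 2, Θ: -2

Collect each base-dimension exponent across the product:
  M: (1) − 2·(0) − (-2) = 3
  L: (0) − 2·(1) − (1) = -3
  T: (-3) − 2·(-2) − (-1) = 2
  Θ: (0) − 2·(0) − (2) = -2
So the dimensions are [M³ L⁻³ T² Θ⁻²].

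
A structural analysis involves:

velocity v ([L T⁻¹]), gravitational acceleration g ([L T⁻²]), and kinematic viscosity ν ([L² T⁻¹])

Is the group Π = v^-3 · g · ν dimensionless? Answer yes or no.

Sum the exponent of each base dimension across the product:
  L: −3·[v]_L + [g]_L + [ν]_L = −3·(1) + (1) + (2) = 0
  T: −3·[v]_T + [g]_T + [ν]_T = −3·(-1) + (-2) + (-1) = 0
All base exponents vanish — dimensionless.

yes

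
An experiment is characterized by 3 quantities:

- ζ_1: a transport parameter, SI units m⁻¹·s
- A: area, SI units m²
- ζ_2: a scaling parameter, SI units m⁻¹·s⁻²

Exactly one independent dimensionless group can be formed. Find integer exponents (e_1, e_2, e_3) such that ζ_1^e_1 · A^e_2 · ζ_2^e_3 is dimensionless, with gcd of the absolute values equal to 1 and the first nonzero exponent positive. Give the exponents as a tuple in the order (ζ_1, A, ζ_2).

L: e_1·(-1) + e_2·(2) + e_3·(-1) = 0
T: e_1·(1) + e_2·(0) + e_3·(-2) = 0
Solving this homogeneous linear system for the smallest-integer solution (first nonzero entry positive) gives (4, 3, 2).

(4, 3, 2)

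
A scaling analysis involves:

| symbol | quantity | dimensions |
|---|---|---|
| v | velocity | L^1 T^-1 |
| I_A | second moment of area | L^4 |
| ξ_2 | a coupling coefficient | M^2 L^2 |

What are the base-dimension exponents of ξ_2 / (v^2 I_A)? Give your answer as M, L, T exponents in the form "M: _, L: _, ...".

M: 2, L: -4, T: 2

Collect each base-dimension exponent across the product:
  M: −2·(0) − (0) + (2) = 2
  L: −2·(1) − (4) + (2) = -4
  T: −2·(-1) − (0) + (0) = 2
So the dimensions are [M² L⁻⁴ T²].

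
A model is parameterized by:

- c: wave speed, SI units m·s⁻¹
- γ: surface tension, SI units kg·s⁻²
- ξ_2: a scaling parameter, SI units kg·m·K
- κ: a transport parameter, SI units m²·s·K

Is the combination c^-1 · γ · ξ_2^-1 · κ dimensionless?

yes

Sum the exponent of each base dimension across the product:
  M: −[c]_M + [γ]_M − [ξ_2]_M + [κ]_M = −(0) + (1) − (1) + (0) = 0
  L: −[c]_L + [γ]_L − [ξ_2]_L + [κ]_L = −(1) + (0) − (1) + (2) = 0
  T: −[c]_T + [γ]_T − [ξ_2]_T + [κ]_T = −(-1) + (-2) − (0) + (1) = 0
  Θ: −[c]_Θ + [γ]_Θ − [ξ_2]_Θ + [κ]_Θ = −(0) + (0) − (1) + (1) = 0
All base exponents vanish — dimensionless.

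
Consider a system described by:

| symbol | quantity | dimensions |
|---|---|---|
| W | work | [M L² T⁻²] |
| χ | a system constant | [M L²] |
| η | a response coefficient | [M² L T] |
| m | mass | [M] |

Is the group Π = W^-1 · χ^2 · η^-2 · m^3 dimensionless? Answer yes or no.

Sum the exponent of each base dimension across the product:
  M: −[W]_M + 2·[χ]_M − 2·[η]_M + 3·[m]_M = −(1) + 2·(1) − 2·(2) + 3·(1) = 0
  L: −[W]_L + 2·[χ]_L − 2·[η]_L + 3·[m]_L = −(2) + 2·(2) − 2·(1) + 3·(0) = 0
  T: −[W]_T + 2·[χ]_T − 2·[η]_T + 3·[m]_T = −(-2) + 2·(0) − 2·(1) + 3·(0) = 0
All base exponents vanish — dimensionless.

yes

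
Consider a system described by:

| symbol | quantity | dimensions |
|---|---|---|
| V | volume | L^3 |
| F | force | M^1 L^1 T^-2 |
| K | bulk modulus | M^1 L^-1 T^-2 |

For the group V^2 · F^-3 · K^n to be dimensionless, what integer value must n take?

3

Balance the M exponent: (1)·n from K, plus 2·(0) − 3·(1) = -3 from the rest, must sum to zero.
n − 3 = 0, so n = 3.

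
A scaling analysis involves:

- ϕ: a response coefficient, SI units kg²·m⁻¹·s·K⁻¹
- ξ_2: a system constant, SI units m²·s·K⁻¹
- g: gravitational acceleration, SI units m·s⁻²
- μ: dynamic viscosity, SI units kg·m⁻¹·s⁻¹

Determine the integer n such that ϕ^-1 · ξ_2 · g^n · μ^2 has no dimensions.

Balance the L exponent: (1)·n from g, plus −(-1) + (2) + 2·(-1) = 1 from the rest, must sum to zero.
n + 1 = 0, so n = -1.

-1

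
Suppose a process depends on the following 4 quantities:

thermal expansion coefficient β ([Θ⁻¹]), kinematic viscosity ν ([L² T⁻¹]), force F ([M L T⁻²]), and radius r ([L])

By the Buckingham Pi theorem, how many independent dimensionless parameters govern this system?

0

There are 4 variables and 4 base dimensions (M, L, T, Θ).
The dimension matrix has rank 4.
Independent dimensionless groups: 4 − 4 = 0.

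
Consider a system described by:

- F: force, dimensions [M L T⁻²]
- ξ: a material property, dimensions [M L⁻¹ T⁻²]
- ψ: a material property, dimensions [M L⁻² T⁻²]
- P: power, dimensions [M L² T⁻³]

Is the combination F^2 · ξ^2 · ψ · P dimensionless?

Sum the exponent of each base dimension across the product:
  M: 2·[F]_M + 2·[ξ]_M + [ψ]_M + [P]_M = 2·(1) + 2·(1) + (1) + (1) = 6
  L: 2·[F]_L + 2·[ξ]_L + [ψ]_L + [P]_L = 2·(1) + 2·(-1) + (-2) + (2) = 0
  T: 2·[F]_T + 2·[ξ]_T + [ψ]_T + [P]_T = 2·(-2) + 2·(-2) + (-2) + (-3) = -13
Net dimensions [M⁶ T⁻¹³] ≠ [1] — not dimensionless.

no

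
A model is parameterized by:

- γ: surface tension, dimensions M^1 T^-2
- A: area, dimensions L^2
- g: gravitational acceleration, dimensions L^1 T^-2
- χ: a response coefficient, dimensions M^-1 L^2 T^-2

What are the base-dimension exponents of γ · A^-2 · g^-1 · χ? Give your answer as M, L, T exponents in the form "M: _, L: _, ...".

M: 0, L: -3, T: -2

Collect each base-dimension exponent across the product:
  M: (1) − 2·(0) − (0) + (-1) = 0
  L: (0) − 2·(2) − (1) + (2) = -3
  T: (-2) − 2·(0) − (-2) + (-2) = -2
So the dimensions are [L⁻³ T⁻²].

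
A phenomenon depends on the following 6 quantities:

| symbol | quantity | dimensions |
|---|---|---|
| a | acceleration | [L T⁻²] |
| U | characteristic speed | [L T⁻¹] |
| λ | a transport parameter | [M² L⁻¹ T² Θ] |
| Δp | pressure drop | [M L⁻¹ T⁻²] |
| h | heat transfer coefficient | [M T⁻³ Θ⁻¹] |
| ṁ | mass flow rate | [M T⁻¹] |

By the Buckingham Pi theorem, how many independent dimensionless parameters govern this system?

There are 6 variables and 4 base dimensions (M, L, T, Θ).
The dimension matrix has rank 4.
Independent dimensionless groups: 6 − 4 = 2.

2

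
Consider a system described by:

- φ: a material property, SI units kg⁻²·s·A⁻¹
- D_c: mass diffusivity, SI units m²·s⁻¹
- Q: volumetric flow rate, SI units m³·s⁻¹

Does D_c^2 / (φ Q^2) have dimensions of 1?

no

Sum the exponent of each base dimension across the product:
  M: −[φ]_M + 2·[D_c]_M − 2·[Q]_M = −(-2) + 2·(0) − 2·(0) = 2
  L: −[φ]_L + 2·[D_c]_L − 2·[Q]_L = −(0) + 2·(2) − 2·(3) = -2
  T: −[φ]_T + 2·[D_c]_T − 2·[Q]_T = −(1) + 2·(-1) − 2·(-1) = -1
  I: −[φ]_I + 2·[D_c]_I − 2·[Q]_I = −(-1) + 2·(0) − 2·(0) = 1
Net dimensions [M² L⁻² T⁻¹ I] ≠ [1] — not dimensionless.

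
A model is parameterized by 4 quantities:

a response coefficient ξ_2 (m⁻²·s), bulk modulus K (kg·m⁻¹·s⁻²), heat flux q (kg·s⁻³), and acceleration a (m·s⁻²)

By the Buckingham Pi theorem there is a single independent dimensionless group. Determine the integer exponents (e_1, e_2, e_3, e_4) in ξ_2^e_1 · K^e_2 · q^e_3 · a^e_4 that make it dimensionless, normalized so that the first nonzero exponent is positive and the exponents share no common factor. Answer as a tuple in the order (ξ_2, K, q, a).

(1, -3, 3, -1)

M: e_1·(0) + e_2·(1) + e_3·(1) + e_4·(0) = 0
L: e_1·(-2) + e_2·(-1) + e_3·(0) + e_4·(1) = 0
T: e_1·(1) + e_2·(-2) + e_3·(-3) + e_4·(-2) = 0
Solving this homogeneous linear system for the smallest-integer solution (first nonzero entry positive) gives (1, -3, 3, -1).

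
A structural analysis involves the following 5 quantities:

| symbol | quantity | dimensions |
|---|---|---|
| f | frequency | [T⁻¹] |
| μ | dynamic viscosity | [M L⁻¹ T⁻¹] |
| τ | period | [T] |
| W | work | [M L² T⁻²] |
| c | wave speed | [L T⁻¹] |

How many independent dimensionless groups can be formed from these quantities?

2

There are 5 variables and 3 base dimensions (M, L, T).
The dimension matrix has rank 3.
Independent dimensionless groups: 5 − 3 = 2.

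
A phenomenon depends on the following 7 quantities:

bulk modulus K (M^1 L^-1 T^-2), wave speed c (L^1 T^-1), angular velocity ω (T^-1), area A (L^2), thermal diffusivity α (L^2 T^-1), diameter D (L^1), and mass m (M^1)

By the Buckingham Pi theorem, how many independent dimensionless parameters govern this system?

4

There are 7 variables and 3 base dimensions (M, L, T).
The dimension matrix has rank 3.
Independent dimensionless groups: 7 − 3 = 4.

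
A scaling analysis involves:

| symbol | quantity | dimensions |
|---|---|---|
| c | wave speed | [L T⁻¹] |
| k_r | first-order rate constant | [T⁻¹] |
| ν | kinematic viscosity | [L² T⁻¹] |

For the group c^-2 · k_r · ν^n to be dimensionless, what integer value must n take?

Balance the L exponent: (2)·n from ν, plus −2·(1) + (0) = -2 from the rest, must sum to zero.
2n − 2 = 0, so n = 1.

1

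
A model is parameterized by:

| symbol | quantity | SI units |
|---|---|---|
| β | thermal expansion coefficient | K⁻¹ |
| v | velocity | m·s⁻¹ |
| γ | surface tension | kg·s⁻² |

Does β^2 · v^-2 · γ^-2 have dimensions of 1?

no

Sum the exponent of each base dimension across the product:
  M: 2·[β]_M − 2·[v]_M − 2·[γ]_M = 2·(0) − 2·(0) − 2·(1) = -2
  L: 2·[β]_L − 2·[v]_L − 2·[γ]_L = 2·(0) − 2·(1) − 2·(0) = -2
  T: 2·[β]_T − 2·[v]_T − 2·[γ]_T = 2·(0) − 2·(-1) − 2·(-2) = 6
  Θ: 2·[β]_Θ − 2·[v]_Θ − 2·[γ]_Θ = 2·(-1) − 2·(0) − 2·(0) = -2
Net dimensions [M⁻² L⁻² T⁶ Θ⁻²] ≠ [1] — not dimensionless.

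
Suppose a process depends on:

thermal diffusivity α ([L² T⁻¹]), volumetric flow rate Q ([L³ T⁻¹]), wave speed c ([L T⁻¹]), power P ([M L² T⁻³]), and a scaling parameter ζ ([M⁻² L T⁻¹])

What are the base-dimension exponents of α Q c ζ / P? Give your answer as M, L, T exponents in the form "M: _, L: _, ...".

Collect each base-dimension exponent across the product:
  M: (0) + (0) + (0) − (1) + (-2) = -3
  L: (2) + (3) + (1) − (2) + (1) = 5
  T: (-1) + (-1) + (-1) − (-3) + (-1) = -1
So the dimensions are [M⁻³ L⁵ T⁻¹].

M: -3, L: 5, T: -1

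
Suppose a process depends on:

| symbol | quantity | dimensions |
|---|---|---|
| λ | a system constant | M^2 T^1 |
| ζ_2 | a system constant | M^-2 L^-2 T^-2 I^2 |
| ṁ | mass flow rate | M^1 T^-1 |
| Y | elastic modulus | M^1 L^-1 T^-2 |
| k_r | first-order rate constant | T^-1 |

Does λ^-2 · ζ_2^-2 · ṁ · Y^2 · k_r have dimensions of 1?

Sum the exponent of each base dimension across the product:
  M: −2·[λ]_M − 2·[ζ_2]_M + [ṁ]_M + 2·[Y]_M + [k_r]_M = −2·(2) − 2·(-2) + (1) + 2·(1) + (0) = 3
  L: −2·[λ]_L − 2·[ζ_2]_L + [ṁ]_L + 2·[Y]_L + [k_r]_L = −2·(0) − 2·(-2) + (0) + 2·(-1) + (0) = 2
  T: −2·[λ]_T − 2·[ζ_2]_T + [ṁ]_T + 2·[Y]_T + [k_r]_T = −2·(1) − 2·(-2) + (-1) + 2·(-2) + (-1) = -4
  I: −2·[λ]_I − 2·[ζ_2]_I + [ṁ]_I + 2·[Y]_I + [k_r]_I = −2·(0) − 2·(2) + (0) + 2·(0) + (0) = -4
Net dimensions [M³ L² T⁻⁴ I⁻⁴] ≠ [1] — not dimensionless.

no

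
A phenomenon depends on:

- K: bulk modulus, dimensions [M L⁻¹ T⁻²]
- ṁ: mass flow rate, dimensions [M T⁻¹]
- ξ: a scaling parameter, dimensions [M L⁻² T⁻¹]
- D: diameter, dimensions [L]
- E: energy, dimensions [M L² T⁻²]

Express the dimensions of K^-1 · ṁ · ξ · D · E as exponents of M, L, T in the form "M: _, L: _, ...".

Collect each base-dimension exponent across the product:
  M: −(1) + (1) + (1) + (0) + (1) = 2
  L: −(-1) + (0) + (-2) + (1) + (2) = 2
  T: −(-2) + (-1) + (-1) + (0) + (-2) = -2
So the dimensions are [M² L² T⁻²].

M: 2, L: 2, T: -2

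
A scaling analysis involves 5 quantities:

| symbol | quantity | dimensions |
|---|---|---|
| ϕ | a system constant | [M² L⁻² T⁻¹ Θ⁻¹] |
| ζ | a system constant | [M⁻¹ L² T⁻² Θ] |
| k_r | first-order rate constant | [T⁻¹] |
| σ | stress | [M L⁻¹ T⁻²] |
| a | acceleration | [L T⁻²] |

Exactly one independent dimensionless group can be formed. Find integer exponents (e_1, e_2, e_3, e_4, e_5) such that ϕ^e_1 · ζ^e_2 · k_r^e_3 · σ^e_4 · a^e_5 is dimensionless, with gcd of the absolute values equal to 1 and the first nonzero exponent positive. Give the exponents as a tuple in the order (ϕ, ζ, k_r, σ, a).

(1, 1, 1, -1, -1)

M: e_1·(2) + e_2·(-1) + e_3·(0) + e_4·(1) + e_5·(0) = 0
L: e_1·(-2) + e_2·(2) + e_3·(0) + e_4·(-1) + e_5·(1) = 0
T: e_1·(-1) + e_2·(-2) + e_3·(-1) + e_4·(-2) + e_5·(-2) = 0
Θ: e_1·(-1) + e_2·(1) + e_3·(0) + e_4·(0) + e_5·(0) = 0
Solving this homogeneous linear system for the smallest-integer solution (first nonzero entry positive) gives (1, 1, 1, -1, -1).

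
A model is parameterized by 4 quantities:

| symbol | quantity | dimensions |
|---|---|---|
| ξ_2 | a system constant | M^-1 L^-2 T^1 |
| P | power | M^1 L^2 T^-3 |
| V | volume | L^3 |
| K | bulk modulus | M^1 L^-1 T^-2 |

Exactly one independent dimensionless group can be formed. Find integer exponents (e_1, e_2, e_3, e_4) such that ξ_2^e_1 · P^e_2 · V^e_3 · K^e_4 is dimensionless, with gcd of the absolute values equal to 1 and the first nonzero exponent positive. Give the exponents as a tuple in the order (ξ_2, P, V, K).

M: e_1·(-1) + e_2·(1) + e_3·(0) + e_4·(1) = 0
L: e_1·(-2) + e_2·(2) + e_3·(3) + e_4·(-1) = 0
T: e_1·(1) + e_2·(-3) + e_3·(0) + e_4·(-2) = 0
Solving this homogeneous linear system for the smallest-integer solution (first nonzero entry positive) gives (1, -1, 2, 2).

(1, -1, 2, 2)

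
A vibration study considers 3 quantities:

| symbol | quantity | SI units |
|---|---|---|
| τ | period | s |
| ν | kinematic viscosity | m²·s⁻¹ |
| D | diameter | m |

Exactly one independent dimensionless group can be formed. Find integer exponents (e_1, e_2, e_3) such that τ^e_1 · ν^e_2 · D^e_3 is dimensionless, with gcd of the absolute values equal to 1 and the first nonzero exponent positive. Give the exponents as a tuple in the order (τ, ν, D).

(1, 1, -2)

L: e_1·(0) + e_2·(2) + e_3·(1) = 0
T: e_1·(1) + e_2·(-1) + e_3·(0) = 0
Solving this homogeneous linear system for the smallest-integer solution (first nonzero entry positive) gives (1, 1, -2).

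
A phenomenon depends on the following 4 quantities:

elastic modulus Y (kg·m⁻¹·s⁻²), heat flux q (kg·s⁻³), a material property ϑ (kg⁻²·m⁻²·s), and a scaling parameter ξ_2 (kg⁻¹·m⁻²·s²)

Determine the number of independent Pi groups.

1

There are 4 variables and 3 base dimensions (M, L, T).
The dimension matrix has rank 3.
Independent dimensionless groups: 4 − 3 = 1.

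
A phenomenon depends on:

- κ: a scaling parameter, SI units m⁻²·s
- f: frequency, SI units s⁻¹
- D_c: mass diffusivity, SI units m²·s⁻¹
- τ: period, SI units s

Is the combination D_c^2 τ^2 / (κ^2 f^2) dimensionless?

Sum the exponent of each base dimension across the product:
  L: −2·[κ]_L − 2·[f]_L + 2·[D_c]_L + 2·[τ]_L = −2·(-2) − 2·(0) + 2·(2) + 2·(0) = 8
  T: −2·[κ]_T − 2·[f]_T + 2·[D_c]_T + 2·[τ]_T = −2·(1) − 2·(-1) + 2·(-1) + 2·(1) = 0
Net dimensions [L⁸] ≠ [1] — not dimensionless.

no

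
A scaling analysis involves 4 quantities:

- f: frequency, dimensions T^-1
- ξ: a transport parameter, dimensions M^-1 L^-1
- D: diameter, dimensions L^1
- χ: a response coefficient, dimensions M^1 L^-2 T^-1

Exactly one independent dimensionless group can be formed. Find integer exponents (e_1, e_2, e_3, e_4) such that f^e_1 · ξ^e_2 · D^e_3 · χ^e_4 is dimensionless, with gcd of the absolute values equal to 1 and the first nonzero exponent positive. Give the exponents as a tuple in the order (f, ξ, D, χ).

(1, -1, -3, -1)

M: e_1·(0) + e_2·(-1) + e_3·(0) + e_4·(1) = 0
L: e_1·(0) + e_2·(-1) + e_3·(1) + e_4·(-2) = 0
T: e_1·(-1) + e_2·(0) + e_3·(0) + e_4·(-1) = 0
Solving this homogeneous linear system for the smallest-integer solution (first nonzero entry positive) gives (1, -1, -3, -1).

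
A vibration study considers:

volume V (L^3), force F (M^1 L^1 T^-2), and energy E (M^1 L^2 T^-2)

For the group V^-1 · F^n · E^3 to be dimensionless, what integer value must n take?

Balance the M exponent: (1)·n from F, plus −(0) + 3·(1) = 3 from the rest, must sum to zero.
n + 3 = 0, so n = -3.

-3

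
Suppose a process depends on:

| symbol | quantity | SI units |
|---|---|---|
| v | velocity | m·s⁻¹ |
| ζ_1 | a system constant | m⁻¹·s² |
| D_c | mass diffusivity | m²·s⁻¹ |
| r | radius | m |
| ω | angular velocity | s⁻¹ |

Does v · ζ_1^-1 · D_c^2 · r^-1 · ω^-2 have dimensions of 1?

no

Sum the exponent of each base dimension across the product:
  L: [v]_L − [ζ_1]_L + 2·[D_c]_L − [r]_L − 2·[ω]_L = (1) − (-1) + 2·(2) − (1) − 2·(0) = 5
  T: [v]_T − [ζ_1]_T + 2·[D_c]_T − [r]_T − 2·[ω]_T = (-1) − (2) + 2·(-1) − (0) − 2·(-1) = -3
Net dimensions [L⁵ T⁻³] ≠ [1] — not dimensionless.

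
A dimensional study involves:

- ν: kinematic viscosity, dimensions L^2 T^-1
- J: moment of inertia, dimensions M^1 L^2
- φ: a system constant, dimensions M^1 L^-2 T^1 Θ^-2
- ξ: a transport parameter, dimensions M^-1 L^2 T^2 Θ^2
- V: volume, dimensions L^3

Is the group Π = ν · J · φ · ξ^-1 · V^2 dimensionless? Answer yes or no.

Sum the exponent of each base dimension across the product:
  M: [ν]_M + [J]_M + [φ]_M − [ξ]_M + 2·[V]_M = (0) + (1) + (1) − (-1) + 2·(0) = 3
  L: [ν]_L + [J]_L + [φ]_L − [ξ]_L + 2·[V]_L = (2) + (2) + (-2) − (2) + 2·(3) = 6
  T: [ν]_T + [J]_T + [φ]_T − [ξ]_T + 2·[V]_T = (-1) + (0) + (1) − (2) + 2·(0) = -2
  Θ: [ν]_Θ + [J]_Θ + [φ]_Θ − [ξ]_Θ + 2·[V]_Θ = (0) + (0) + (-2) − (2) + 2·(0) = -4
Net dimensions [M³ L⁶ T⁻² Θ⁻⁴] ≠ [1] — not dimensionless.

no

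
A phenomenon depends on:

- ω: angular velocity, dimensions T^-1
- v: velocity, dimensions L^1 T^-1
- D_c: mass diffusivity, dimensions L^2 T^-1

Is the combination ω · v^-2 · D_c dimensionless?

yes

Sum the exponent of each base dimension across the product:
  L: [ω]_L − 2·[v]_L + [D_c]_L = (0) − 2·(1) + (2) = 0
  T: [ω]_T − 2·[v]_T + [D_c]_T = (-1) − 2·(-1) + (-1) = 0
All base exponents vanish — dimensionless.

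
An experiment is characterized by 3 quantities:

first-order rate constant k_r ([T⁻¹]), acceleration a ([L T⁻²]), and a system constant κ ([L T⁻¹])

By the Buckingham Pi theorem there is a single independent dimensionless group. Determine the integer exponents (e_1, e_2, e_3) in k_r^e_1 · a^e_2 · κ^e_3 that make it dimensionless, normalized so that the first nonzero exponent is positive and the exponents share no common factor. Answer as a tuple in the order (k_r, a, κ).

(1, -1, 1)

L: e_1·(0) + e_2·(1) + e_3·(1) = 0
T: e_1·(-1) + e_2·(-2) + e_3·(-1) = 0
Solving this homogeneous linear system for the smallest-integer solution (first nonzero entry positive) gives (1, -1, 1).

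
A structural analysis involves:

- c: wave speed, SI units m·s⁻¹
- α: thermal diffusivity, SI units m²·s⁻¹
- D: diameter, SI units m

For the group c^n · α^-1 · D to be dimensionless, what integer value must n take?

Balance the L exponent: (1)·n from c, plus −(2) + (1) = -1 from the rest, must sum to zero.
n − 1 = 0, so n = 1.

1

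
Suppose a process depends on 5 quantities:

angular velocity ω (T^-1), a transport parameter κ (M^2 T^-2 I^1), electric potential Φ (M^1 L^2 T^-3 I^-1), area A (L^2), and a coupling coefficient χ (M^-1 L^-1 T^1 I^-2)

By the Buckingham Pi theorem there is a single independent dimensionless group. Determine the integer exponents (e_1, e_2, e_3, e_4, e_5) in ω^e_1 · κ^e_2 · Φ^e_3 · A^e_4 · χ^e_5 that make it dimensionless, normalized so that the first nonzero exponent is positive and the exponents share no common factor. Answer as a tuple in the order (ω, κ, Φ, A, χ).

M: e_1·(0) + e_2·(2) + e_3·(1) + e_4·(0) + e_5·(-1) = 0
L: e_1·(0) + e_2·(0) + e_3·(2) + e_4·(2) + e_5·(-1) = 0
T: e_1·(-1) + e_2·(-2) + e_3·(-3) + e_4·(0) + e_5·(1) = 0
I: e_1·(0) + e_2·(1) + e_3·(-1) + e_4·(0) + e_5·(-2) = 0
Solving this homogeneous linear system for the smallest-integer solution (first nonzero entry positive) gives (4, 2, -2, 3, 2).

(4, 2, -2, 3, 2)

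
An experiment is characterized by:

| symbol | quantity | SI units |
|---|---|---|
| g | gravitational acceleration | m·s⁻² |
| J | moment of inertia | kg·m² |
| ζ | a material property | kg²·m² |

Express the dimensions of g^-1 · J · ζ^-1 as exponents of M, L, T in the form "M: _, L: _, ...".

M: -1, L: -1, T: 2

Collect each base-dimension exponent across the product:
  M: −(0) + (1) − (2) = -1
  L: −(1) + (2) − (2) = -1
  T: −(-2) + (0) − (0) = 2
So the dimensions are [M⁻¹ L⁻¹ T²].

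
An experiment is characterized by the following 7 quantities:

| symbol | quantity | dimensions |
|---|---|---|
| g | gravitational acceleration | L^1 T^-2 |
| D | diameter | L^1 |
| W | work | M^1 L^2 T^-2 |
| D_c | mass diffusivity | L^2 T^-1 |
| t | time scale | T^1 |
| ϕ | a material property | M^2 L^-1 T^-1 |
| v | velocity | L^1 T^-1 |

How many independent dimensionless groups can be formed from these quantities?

There are 7 variables and 3 base dimensions (M, L, T).
The dimension matrix has rank 3.
Independent dimensionless groups: 7 − 3 = 4.

4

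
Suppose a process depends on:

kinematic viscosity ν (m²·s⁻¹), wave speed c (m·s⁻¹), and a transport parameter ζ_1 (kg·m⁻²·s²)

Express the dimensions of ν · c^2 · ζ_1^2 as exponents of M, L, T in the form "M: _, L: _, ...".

M: 2, L: 0, T: 1

Collect each base-dimension exponent across the product:
  M: (0) + 2·(0) + 2·(1) = 2
  L: (2) + 2·(1) + 2·(-2) = 0
  T: (-1) + 2·(-1) + 2·(2) = 1
So the dimensions are [M² T].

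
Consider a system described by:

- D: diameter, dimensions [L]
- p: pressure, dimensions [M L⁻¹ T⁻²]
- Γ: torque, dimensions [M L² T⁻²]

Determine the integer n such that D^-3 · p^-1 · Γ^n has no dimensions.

Balance the M exponent: (1)·n from Γ, plus −3·(0) − (1) = -1 from the rest, must sum to zero.
n − 1 = 0, so n = 1.

1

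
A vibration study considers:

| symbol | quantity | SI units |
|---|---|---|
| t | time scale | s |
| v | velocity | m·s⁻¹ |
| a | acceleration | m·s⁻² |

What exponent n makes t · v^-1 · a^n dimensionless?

1

Balance the L exponent: (1)·n from a, plus (0) − (1) = -1 from the rest, must sum to zero.
n − 1 = 0, so n = 1.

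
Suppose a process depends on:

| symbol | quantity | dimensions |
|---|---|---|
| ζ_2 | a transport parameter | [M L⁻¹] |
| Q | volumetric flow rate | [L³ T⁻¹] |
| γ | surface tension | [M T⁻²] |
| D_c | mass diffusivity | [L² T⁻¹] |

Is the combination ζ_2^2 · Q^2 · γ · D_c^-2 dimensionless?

Sum the exponent of each base dimension across the product:
  M: 2·[ζ_2]_M + 2·[Q]_M + [γ]_M − 2·[D_c]_M = 2·(1) + 2·(0) + (1) − 2·(0) = 3
  L: 2·[ζ_2]_L + 2·[Q]_L + [γ]_L − 2·[D_c]_L = 2·(-1) + 2·(3) + (0) − 2·(2) = 0
  T: 2·[ζ_2]_T + 2·[Q]_T + [γ]_T − 2·[D_c]_T = 2·(0) + 2·(-1) + (-2) − 2·(-1) = -2
Net dimensions [M³ T⁻²] ≠ [1] — not dimensionless.

no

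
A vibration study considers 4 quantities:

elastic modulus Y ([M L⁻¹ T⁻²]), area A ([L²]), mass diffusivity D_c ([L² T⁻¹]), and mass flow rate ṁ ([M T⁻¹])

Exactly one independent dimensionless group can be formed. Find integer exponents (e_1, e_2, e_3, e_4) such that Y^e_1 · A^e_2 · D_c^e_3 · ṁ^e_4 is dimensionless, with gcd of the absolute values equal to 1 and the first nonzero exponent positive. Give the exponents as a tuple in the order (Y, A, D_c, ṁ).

(2, 3, -2, -2)

M: e_1·(1) + e_2·(0) + e_3·(0) + e_4·(1) = 0
L: e_1·(-1) + e_2·(2) + e_3·(2) + e_4·(0) = 0
T: e_1·(-2) + e_2·(0) + e_3·(-1) + e_4·(-1) = 0
Solving this homogeneous linear system for the smallest-integer solution (first nonzero entry positive) gives (2, 3, -2, -2).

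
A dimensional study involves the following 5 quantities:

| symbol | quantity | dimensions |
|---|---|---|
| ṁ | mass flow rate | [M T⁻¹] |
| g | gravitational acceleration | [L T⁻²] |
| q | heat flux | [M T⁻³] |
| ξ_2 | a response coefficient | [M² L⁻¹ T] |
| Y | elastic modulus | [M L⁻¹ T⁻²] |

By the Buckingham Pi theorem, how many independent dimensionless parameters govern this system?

2

There are 5 variables and 3 base dimensions (M, L, T).
The dimension matrix has rank 3.
Independent dimensionless groups: 5 − 3 = 2.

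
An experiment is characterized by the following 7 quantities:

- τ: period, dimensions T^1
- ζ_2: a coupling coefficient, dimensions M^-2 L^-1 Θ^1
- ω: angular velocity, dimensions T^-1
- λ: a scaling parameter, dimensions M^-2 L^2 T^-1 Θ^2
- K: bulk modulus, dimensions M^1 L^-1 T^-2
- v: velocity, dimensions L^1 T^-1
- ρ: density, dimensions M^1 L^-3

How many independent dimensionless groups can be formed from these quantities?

There are 7 variables and 4 base dimensions (M, L, T, Θ).
The dimension matrix has rank 4.
Independent dimensionless groups: 7 − 4 = 3.

3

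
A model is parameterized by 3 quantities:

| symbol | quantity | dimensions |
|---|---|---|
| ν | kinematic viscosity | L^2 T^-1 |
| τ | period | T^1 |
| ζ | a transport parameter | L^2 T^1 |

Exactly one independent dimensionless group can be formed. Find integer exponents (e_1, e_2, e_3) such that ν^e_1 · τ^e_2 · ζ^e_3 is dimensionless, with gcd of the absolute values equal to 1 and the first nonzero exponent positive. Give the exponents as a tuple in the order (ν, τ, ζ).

L: e_1·(2) + e_2·(0) + e_3·(2) = 0
T: e_1·(-1) + e_2·(1) + e_3·(1) = 0
Solving this homogeneous linear system for the smallest-integer solution (first nonzero entry positive) gives (1, 2, -1).

(1, 2, -1)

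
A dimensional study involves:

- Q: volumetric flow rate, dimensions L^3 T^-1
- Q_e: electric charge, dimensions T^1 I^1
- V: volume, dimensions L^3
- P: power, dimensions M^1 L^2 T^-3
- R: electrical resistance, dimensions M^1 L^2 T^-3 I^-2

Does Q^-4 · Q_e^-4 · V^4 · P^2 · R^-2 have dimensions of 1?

Sum the exponent of each base dimension across the product:
  M: −4·[Q]_M − 4·[Q_e]_M + 4·[V]_M + 2·[P]_M − 2·[R]_M = −4·(0) − 4·(0) + 4·(0) + 2·(1) − 2·(1) = 0
  L: −4·[Q]_L − 4·[Q_e]_L + 4·[V]_L + 2·[P]_L − 2·[R]_L = −4·(3) − 4·(0) + 4·(3) + 2·(2) − 2·(2) = 0
  T: −4·[Q]_T − 4·[Q_e]_T + 4·[V]_T + 2·[P]_T − 2·[R]_T = −4·(-1) − 4·(1) + 4·(0) + 2·(-3) − 2·(-3) = 0
  I: −4·[Q]_I − 4·[Q_e]_I + 4·[V]_I + 2·[P]_I − 2·[R]_I = −4·(0) − 4·(1) + 4·(0) + 2·(0) − 2·(-2) = 0
All base exponents vanish — dimensionless.

yes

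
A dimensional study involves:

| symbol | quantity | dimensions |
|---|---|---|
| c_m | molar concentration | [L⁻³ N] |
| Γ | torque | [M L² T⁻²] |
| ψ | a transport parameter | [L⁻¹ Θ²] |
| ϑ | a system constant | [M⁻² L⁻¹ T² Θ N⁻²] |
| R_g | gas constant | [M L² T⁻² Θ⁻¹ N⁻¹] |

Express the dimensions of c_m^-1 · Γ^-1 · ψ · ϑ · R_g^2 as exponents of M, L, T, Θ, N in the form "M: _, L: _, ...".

M: -1, L: 3, T: 0, Θ: 1, N: -5

Collect each base-dimension exponent across the product:
  M: −(0) − (1) + (0) + (-2) + 2·(1) = -1
  L: −(-3) − (2) + (-1) + (-1) + 2·(2) = 3
  T: −(0) − (-2) + (0) + (2) + 2·(-2) = 0
  Θ: −(0) − (0) + (2) + (1) + 2·(-1) = 1
  N: −(1) − (0) + (0) + (-2) + 2·(-1) = -5
So the dimensions are [M⁻¹ L³ Θ N⁻⁵].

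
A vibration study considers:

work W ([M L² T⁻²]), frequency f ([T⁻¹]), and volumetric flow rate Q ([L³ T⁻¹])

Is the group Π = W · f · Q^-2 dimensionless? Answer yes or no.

Sum the exponent of each base dimension across the product:
  M: [W]_M + [f]_M − 2·[Q]_M = (1) + (0) − 2·(0) = 1
  L: [W]_L + [f]_L − 2·[Q]_L = (2) + (0) − 2·(3) = -4
  T: [W]_T + [f]_T − 2·[Q]_T = (-2) + (-1) − 2·(-1) = -1
Net dimensions [M L⁻⁴ T⁻¹] ≠ [1] — not dimensionless.

no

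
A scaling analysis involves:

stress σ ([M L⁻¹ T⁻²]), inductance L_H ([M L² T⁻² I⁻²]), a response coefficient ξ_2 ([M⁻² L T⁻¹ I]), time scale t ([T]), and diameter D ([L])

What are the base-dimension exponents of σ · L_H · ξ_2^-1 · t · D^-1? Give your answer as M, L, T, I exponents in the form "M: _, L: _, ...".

M: 4, L: -1, T: -2, I: -3

Collect each base-dimension exponent across the product:
  M: (1) + (1) − (-2) + (0) − (0) = 4
  L: (-1) + (2) − (1) + (0) − (1) = -1
  T: (-2) + (-2) − (-1) + (1) − (0) = -2
  I: (0) + (-2) − (1) + (0) − (0) = -3
So the dimensions are [M⁴ L⁻¹ T⁻² I⁻³].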